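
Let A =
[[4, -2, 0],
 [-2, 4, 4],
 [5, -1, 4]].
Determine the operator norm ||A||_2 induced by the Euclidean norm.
||A||_2 ≈ 7.6227 (= sqrt(largest eigenvalue of A^T A))

||A||_2 = sigma_max(A) = sqrt(lambda_max(A^T A)). Form the symmetric matrix M = A^T A =
[[45, -21, 12],
 [-21, 21, 12],
 [12, 12, 32]].
Its characteristic polynomial (trace, sum of principal 2x2 minors, determinant of M give the coefficients) is
  p(λ) = det(λ I - M) = λ^3 - 98λ^2 + 2328λ - 576.
No integer candidate from the rational root theorem (±divisors of 576) is a root, so the roots are irrational. The cubic discriminant is Δ = 1770451200 > 0, so there are three distinct real roots. p(0) = -576 and p(1) = 1655 have opposite signs, so a root lies in (0, 1); Newton's method refines it to λ ≈ 0.25. p(39) = 477 and p(40) = -256 have opposite signs, so a root lies in (39, 40); Newton's method refines it to λ ≈ 39.6443. p(58) = -112 and p(59) = 1017 have opposite signs, so a root lies in (58, 59); Newton's method refines it to λ ≈ 58.1057. Check (Vieta): the three roots sum to 98, matching tr M = 98.
So the eigenvalues of A^T A are ≈ 0.25, 39.6443, 58.1057 (all ≥ 0, as they must be for A^T A). The largest is λ_max ≈ 58.1057, hence ||A||_2 = sqrt(λ_max) ≈ 7.6227.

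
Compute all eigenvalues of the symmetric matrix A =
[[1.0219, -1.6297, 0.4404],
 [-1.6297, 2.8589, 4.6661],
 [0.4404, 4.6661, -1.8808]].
sigma(A) ≈ {-5, 1, 6}

A is real symmetric, so its spectrum consists of real eigenvalues. Expanding the characteristic polynomial of the displayed matrix gives
  det(λ I - A) = p(λ) = λ^3 + (-2)λ^2 + (-29)λ + (30.0012).
Solving p(λ) = 0 yields eigenvalues ≈ -5, 1, 6. (A is shown rounded to 4 decimals, so these recover the underlying integer eigenvalues to within that precision.)
Verification: the trace of A = 2 equals the sum of eigenvalues 2, and det(A) ≈ -30.0012 matches the eigenvalue product -30.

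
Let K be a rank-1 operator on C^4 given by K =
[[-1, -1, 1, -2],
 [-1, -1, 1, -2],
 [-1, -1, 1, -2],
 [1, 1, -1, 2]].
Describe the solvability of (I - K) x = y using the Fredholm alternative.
(I - K) is singular (det(I - K) = 0, i.e. 1 ∈ sigma(K)). (I - K) x = y is solvable iff y ⊥ ker((I - K)^*) = span{(-1, -1, 1, -2)}, i.e. iff -y_1 - y_2 + y_3 - 2y_4 = 0. When solvable, the solutions are x = y + c·(1, 1, 1, -1), c arbitrary (ker(I - K) = span{(1, 1, 1, -1)}, dimension 1).

K has rank 1, so it is an outer product K = u v^T: every row of K is a multiple of one row vector. Reading off the entries, u = (1, 1, 1, -1) and v = (-1, -1, 1, -2) (row i of K equals u_i·v^T). A rank-one matrix u v^T satisfies K u = u (v·u) and kills the (3)-dimensional subspace v^⊥, so its characteristic polynomial is lambda^3 (lambda - v·u) with v·u = tr K = 1. Hence the eigenvalues of I - K are 1 (multiplicity 3) and 1 - (1) = 0, so det(I - K) = 0. (Direct check: I - K =
[[2, 1, -1, 2],
 [1, 2, -1, 2],
 [1, 1, 0, 2],
 [-1, -1, 1, -1]]
has determinant 0.) So 1 is an eigenvalue of K and (I - K) is not invertible. The finite-dimensional Fredholm alternative says: either (I - K) is invertible, or ker(I - K) ≠ {0} and then range(I - K) = ker((I - K)^*)^⊥, with dim ker(I - K) = dim ker((I - K)^*). We are in the second case, so we need both kernels. Kernel of I - K: (I - K) u = u - u (v·u) = u - u = 0, so ker(I - K) = span{u} = span{(1, 1, 1, -1)} (it is exactly 1-dimensional because rank(I - K) = 3). Kernel of the adjoint: K is real, so (I - K)^* = I - K^T = I - v u^T, and (I - v u^T) v = v - v (u·v) = 0; hence ker((I - K)^*) = span{v} = span{(-1, -1, 1, -2)}. Therefore (I - K) x = y is solvable iff <y, v> = 0, i.e. iff -y_1 - y_2 + y_3 - 2y_4 = 0. When this holds, K y = u (v·y) = 0, so (I - K) y = y and x = y is a particular solution; the full solution set is the line x = y + c·u = y + c·(1, 1, 1, -1), c ∈ C.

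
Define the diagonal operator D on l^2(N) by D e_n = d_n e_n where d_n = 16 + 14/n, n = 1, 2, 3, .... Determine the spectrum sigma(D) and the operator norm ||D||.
sigma(D) = {16 + 14/n : n ≥ 1} ∪ {16}; ||D|| = 30

A bounded diagonal operator on l^2 with diagonal entries d_n has spectrum equal to the closure of {d_n : n ≥ 1}: every d_n is an eigenvalue (with eigenvector e_n), so {d_n} ⊂ sigma(D); the spectrum is closed, so its closure is too; and for lambda not in the closure, (D - lambda I) has bounded inverse (the diagonal entries 1/(d_n - lambda) are bounded). For our sequence d_n = 16 + 14/n, n = 1, 2, 3, ...:
  - {d_n} = {16 + 14/n : n ≥ 1}; the only limit point is 16
  - closure = {16 + 14/n : n ≥ 1} ∪ {16}
For the norm: a diagonal operator has ||D|| = sup_n |d_n|. Here d_n = 16 + 14/n is positive and decreasing, so sup_n |d_n| = d_1 = 16 + 14 = 30. So ||D|| = 30.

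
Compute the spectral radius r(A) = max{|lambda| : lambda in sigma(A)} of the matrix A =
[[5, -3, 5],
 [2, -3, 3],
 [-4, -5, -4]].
r(A) ≈ 4.8575

The eigenvalues of A are the roots of its characteristic polynomial. With M = A (coefficients from the trace, the sum of principal 2x2 minors, and det A):
  p(λ) = det(λ I - M) = λ^3 + 2λ^2 + 18λ - 37.
No integer candidate from the rational root theorem (±divisors of 37) is a root, so the roots are irrational. The cubic discriminant is Δ = -81787 < 0, so there is one real root and a complex-conjugate pair. p(1) = -16 and p(2) = 15 have opposite signs, so a root lies in (1, 2); Newton's method refines it to λ ≈ 1.5681. Dividing out (λ - (1.5681)) leaves approximately λ^2 + 3.5681λ + 23.5952. For λ^2 + 3.5681λ + 23.5952 the discriminant is -81.6494. It is negative, so the remaining roots are the complex-conjugate pair λ ≈ -1.7841 ± 4.518i. Their product equals the constant term, so |λ|^2 ≈ 23.5952 and |λ| ≈ 4.8575.
Thus the eigenvalues (to 4 decimals) are 1.5681 (modulus 1.5681); -1.7841 ± 4.518i (modulus 4.8575). The spectral radius is the largest modulus: r(A) ≈ 4.8575. (Cross-check: r(A) ≤ ||A||_2 ≈ 9.7373; equality holds whenever A is normal, though it can also hold for some non-normal A.)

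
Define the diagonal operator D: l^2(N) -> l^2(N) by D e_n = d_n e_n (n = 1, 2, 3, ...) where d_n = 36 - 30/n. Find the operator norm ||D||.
||D|| = 36

For a diagonal operator on l^2 with entries d_n, ||D|| = sup_n |d_n|. Here d_1 = 6, d_2 = 21, ..., and d_n = 36 - 30/n increases monotonically toward 36. All terms lie in [6, 36), so |d_n| = d_n and the supremum is the limit 36, which is not attained by any individual d_n. Hence ||D|| = 36.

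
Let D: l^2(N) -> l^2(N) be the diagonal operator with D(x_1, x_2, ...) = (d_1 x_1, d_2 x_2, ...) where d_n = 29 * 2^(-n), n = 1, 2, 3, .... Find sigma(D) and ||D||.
sigma(D) = {29 * 2^(-n) : n ≥ 1} ∪ {0}; ||D|| = 29/2

A bounded diagonal operator on l^2 with diagonal entries d_n has spectrum equal to the closure of {d_n : n ≥ 1}: every d_n is an eigenvalue (with eigenvector e_n), so {d_n} ⊂ sigma(D); the spectrum is closed, so its closure is too; and for lambda not in the closure, (D - lambda I) has bounded inverse (the diagonal entries 1/(d_n - lambda) are bounded). For our sequence d_n = 29 * 2^(-n), n = 1, 2, 3, ...:
  - {d_n} = {29 * 2^(-n) : n ≥ 1}; the only limit point is 0
  - closure = {29 * 2^(-n) : n ≥ 1} ∪ {0}
For the norm: a diagonal operator has ||D|| = sup_n |d_n|. Here d_n = 29 * 2^(-n) is positive and decreasing, so sup_n |d_n| = d_1 = 29/2. So ||D|| = 29/2.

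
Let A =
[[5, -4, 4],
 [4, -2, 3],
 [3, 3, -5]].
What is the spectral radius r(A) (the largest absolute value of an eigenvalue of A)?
r(A) ≈ 7.0445

The eigenvalues of A are the roots of its characteristic polynomial. With M = A (coefficients from the trace, the sum of principal 2x2 minors, and det A):
  p(λ) = det(λ I - M) = λ^3 + 2λ^2 - 30λ + 39.
No integer candidate from the rational root theorem (±divisors of 39) is a root, so the roots are irrational. The cubic discriminant is Δ = 27165 > 0, so there are three distinct real roots. p(-8) = -105 and p(-7) = 4 have opposite signs, so a root lies in (-8, -7); Newton's method refines it to λ ≈ -7.0445. p(1) = 12 and p(2) = -5 have opposite signs, so a root lies in (1, 2); Newton's method refines it to λ ≈ 1.6136. p(3) = -6 and p(4) = 15 have opposite signs, so a root lies in (3, 4); Newton's method refines it to λ ≈ 3.4309. Check (Vieta): the three roots sum to -2, matching tr M = -2.
Thus the eigenvalues (to 4 decimals) are -7.0445 (modulus 7.0445); 1.6136 (modulus 1.6136); 3.4309 (modulus 3.4309). The spectral radius is the largest modulus: r(A) ≈ 7.0445. (Cross-check: r(A) ≤ ||A||_2 ≈ 9.6285; equality holds whenever A is normal, though it can also hold for some non-normal A.)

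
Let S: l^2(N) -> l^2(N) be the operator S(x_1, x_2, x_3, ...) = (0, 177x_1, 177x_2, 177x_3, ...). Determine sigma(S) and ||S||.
sigma(S) = closed disk {z in C : |z| ≤ 177}; ||S|| = 177

Note S = 177·U where U is the unit right shift (U x)_k = x_{k-1} (with x_0 := 0); so ||S|| = 177||U|| and sigma(S) = 177·sigma(U). ||S x||^2 = sum_{k≥1} |177x_k|^2 = 31329||x||^2, so ||S|| = 177 and sigma(S) ⊂ {|z| ≤ 177}. For any |lambda| < 177, the equation (S - lambda I) x = 0 forces x_1 = 0, then 177x_k = lambda x_{k+1} ⇒ x = 0, so S has no eigenvalues. But (S - lambda I) is not surjective for |lambda| < 177: solving (S - lambda I) x = e_1 would require x_n proportional to (lambda/177)^(-n), which is not in l^2. So every |lambda| < 177 lies in the residual spectrum. The boundary |lambda| = 177 is in the approximate point spectrum (the spectrum is closed). Hence sigma(S) is the closed disk of radius 177.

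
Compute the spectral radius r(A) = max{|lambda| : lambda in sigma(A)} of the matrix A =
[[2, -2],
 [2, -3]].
r(A) = 2

The eigenvalues of A are the roots of its characteristic polynomial. With M = A (coefficients from the trace and determinant):
  p(λ) = det(λ I - M) = λ^2 + λ - 2.
For λ^2 + λ - 2 the discriminant is 9. It is a perfect square (3^2), so the roots are rational: λ = (-1 ± 3)/2 = 1, -2.
Thus the eigenvalues (to 4 decimals) are 1 (modulus 1); -2 (modulus 2). The spectral radius is the largest modulus: r(A) = 2. (Cross-check: r(A) ≤ ||A||_2 ≈ 4.5616; equality holds whenever A is normal, though it can also hold for some non-normal A.)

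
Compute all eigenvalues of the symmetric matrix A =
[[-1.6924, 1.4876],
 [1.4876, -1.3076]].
sigma(A) ≈ {-3, 0}

A is real symmetric, so its spectrum consists of real eigenvalues. Expanding the characteristic polynomial of the displayed matrix gives
  det(λ I - A) = p(λ) = λ^2 + (3)λ + (0).
Solving p(λ) = 0 yields eigenvalues ≈ -3, 0. (A is shown rounded to 4 decimals, so these recover the underlying integer eigenvalues to within that precision.)
Verification: the trace of A = -3 equals the sum of eigenvalues -3, and det(A) ≈ 0.0000 matches the eigenvalue product 0.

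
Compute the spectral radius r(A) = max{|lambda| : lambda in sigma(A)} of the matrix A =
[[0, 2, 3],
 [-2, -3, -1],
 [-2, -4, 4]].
r(A) ≈ 4.0577

The eigenvalues of A are the roots of its characteristic polynomial. With M = A (coefficients from the trace, the sum of principal 2x2 minors, and det A):
  p(λ) = det(λ I - M) = λ^3 - λ^2 - 6λ - 26.
No integer candidate from the rational root theorem (±divisors of 26) is a root, so the roots are irrational. The cubic discriminant is Δ = -20264 < 0, so there is one real root and a complex-conjugate pair. p(4) = -2 and p(5) = 44 have opposite signs, so a root lies in (4, 5); Newton's method refines it to λ ≈ 4.0577. Dividing out (λ - (4.0577)) leaves approximately λ^2 + 3.0577λ + 6.4075. For λ^2 + 3.0577λ + 6.4075 the discriminant is -16.2803. It is negative, so the remaining roots are the complex-conjugate pair λ ≈ -1.5289 ± 2.0174i. Their product equals the constant term, so |λ|^2 ≈ 6.4075 and |λ| ≈ 2.5313.
Thus the eigenvalues (to 4 decimals) are 4.0577 (modulus 4.0577); -1.5289 ± 2.0174i (modulus 2.5313). The spectral radius is the largest modulus: r(A) ≈ 4.0577. (Cross-check: r(A) ≤ ||A||_2 ≈ 6.4249; equality holds whenever A is normal, though it can also hold for some non-normal A.)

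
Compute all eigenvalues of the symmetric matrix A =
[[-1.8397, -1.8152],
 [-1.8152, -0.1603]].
sigma(A) ≈ {-3, 1}

A is real symmetric, so its spectrum consists of real eigenvalues. Expanding the characteristic polynomial of the displayed matrix gives
  det(λ I - A) = p(λ) = λ^2 + (2)λ + (-3).
Solving p(λ) = 0 yields eigenvalues ≈ -3, 1. (A is shown rounded to 4 decimals, so these recover the underlying integer eigenvalues to within that precision.)
Verification: the trace of A = -2 equals the sum of eigenvalues -2, and det(A) ≈ -3.0000 matches the eigenvalue product -3.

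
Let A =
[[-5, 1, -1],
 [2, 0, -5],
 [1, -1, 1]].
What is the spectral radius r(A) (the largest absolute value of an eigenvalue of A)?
r(A) ≈ 5.3565

The eigenvalues of A are the roots of its characteristic polynomial. With M = A (coefficients from the trace, the sum of principal 2x2 minors, and det A):
  p(λ) = det(λ I - M) = λ^3 + 4λ^2 - 11λ - 20.
No integer candidate from the rational root theorem (±divisors of 20) is a root, so the roots are irrational. The cubic discriminant is Δ = 17420 > 0, so there are three distinct real roots. p(-6) = -26 and p(-5) = 10 have opposite signs, so a root lies in (-6, -5); Newton's method refines it to λ ≈ -5.3565. p(-2) = 10 and p(-1) = -6 have opposite signs, so a root lies in (-2, -1); Newton's method refines it to λ ≈ -1.3696. p(2) = -18 and p(3) = 10 have opposite signs, so a root lies in (2, 3); Newton's method refines it to λ ≈ 2.7261. Check (Vieta): the three roots sum to -4, matching tr M = -4.
Thus the eigenvalues (to 4 decimals) are -5.3565 (modulus 5.3565); -1.3696 (modulus 1.3696); 2.7261 (modulus 2.7261). The spectral radius is the largest modulus: r(A) ≈ 5.3565. (Cross-check: r(A) ≤ ||A||_2 ≈ 5.7687; equality holds whenever A is normal, though it can also hold for some non-normal A.)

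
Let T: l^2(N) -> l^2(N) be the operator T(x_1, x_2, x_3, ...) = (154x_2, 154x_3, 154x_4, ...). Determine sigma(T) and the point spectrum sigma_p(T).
sigma(T) = closed disk {z in C : |z| ≤ 154}; sigma_p(T) = open disk {z in C : |z| < 154}

Note T = 154·V where V is the unit left shift (V x)_k = x_{k+1}; so sigma(T) = 154·sigma(V) and ||T|| = 154||V||. ||T x||^2 = 23716sum_{k≥2} |x_k|^2 ≤ 23716||x||^2, with equality on {x : x_1 = 0}, so ||T|| = 154. For any lambda with |lambda| < 154, set r = lambda/154 (|r| < 1); the vector x = (1, r, r^2, ...) is in l^2 and satisfies T x = 154(r, r^2, ...) = lambda x, so lambda is an eigenvalue. On the boundary |lambda| = 154 the geometric series diverges, so no l^2 eigenvector exists, but these lambda lie in the approximate point spectrum. Hence sigma(T) is the closed disk of radius 154 and sigma_p(T) is the open disk.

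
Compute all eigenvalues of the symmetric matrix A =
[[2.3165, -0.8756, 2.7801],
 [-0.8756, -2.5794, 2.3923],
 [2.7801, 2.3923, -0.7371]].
sigma(A) ≈ {-5, 0, 4}

A is real symmetric, so its spectrum consists of real eigenvalues. Expanding the characteristic polynomial of the displayed matrix gives
  det(λ I - A) = p(λ) = λ^3 + (1)λ^2 + (-20)λ + (0).
Solving p(λ) = 0 yields eigenvalues ≈ -5, 0, 4. (A is shown rounded to 4 decimals, so these recover the underlying integer eigenvalues to within that precision.)
Verification: the trace of A = -1 equals the sum of eigenvalues -1, and det(A) ≈ 0.0010 matches the eigenvalue product 0.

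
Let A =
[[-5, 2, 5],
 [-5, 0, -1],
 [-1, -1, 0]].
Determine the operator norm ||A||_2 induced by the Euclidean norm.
||A||_2 ≈ 8.0503 (= sqrt(largest eigenvalue of A^T A))

||A||_2 = sigma_max(A) = sqrt(lambda_max(A^T A)). Form the symmetric matrix M = A^T A =
[[51, -9, -20],
 [-9, 5, 10],
 [-20, 10, 26]].
Its characteristic polynomial (trace, sum of principal 2x2 minors, determinant of M give the coefficients) is
  p(λ) = det(λ I - M) = λ^3 - 82λ^2 + 1130λ - 1024.
No integer candidate from the rational root theorem (±divisors of 1024) is a root, so the roots are irrational. The cubic discriminant is Δ = 2235481840 > 0, so there are three distinct real roots. p(0) = -1024 and p(1) = 25 have opposite signs, so a root lies in (0, 1); Newton's method refines it to λ ≈ 0.9743. p(16) = 160 and p(17) = -599 have opposite signs, so a root lies in (16, 17); Newton's method refines it to λ ≈ 16.2182. p(64) = -2432 and p(65) = 601 have opposite signs, so a root lies in (64, 65); Newton's method refines it to λ ≈ 64.8076. Check (Vieta): the three roots sum to 82, matching tr M = 82.
So the eigenvalues of A^T A are ≈ 0.9743, 16.2182, 64.8076 (all ≥ 0, as they must be for A^T A). The largest is λ_max ≈ 64.8076, hence ||A||_2 = sqrt(λ_max) ≈ 8.0503.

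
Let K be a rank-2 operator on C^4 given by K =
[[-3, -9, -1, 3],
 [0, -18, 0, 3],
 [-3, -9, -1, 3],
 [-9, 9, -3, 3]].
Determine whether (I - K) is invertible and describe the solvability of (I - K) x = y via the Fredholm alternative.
(I - K) is invertible (det(I - K) = 35 ≠ 0), so for every y in C^4 the equation (I - K) x = y has a unique solution.

K has rank 2 and factors as K = U V^T = u1 v1^T + u2 v2^T with u1 = (2, 3, 2, 0), v1 = (-3, -3, -1, 2), u2 = (1, 3, 1, -3), v2 = (3, -3, 1, -1) (multiplying out reproduces the displayed K). The nonzero eigenvalues of U V^T coincide with those of the 2 x 2 matrix G = V^T U = [[v1·u1, v1·u2], [v2·u1, v2·u2]] = [[-17, -19], [-1, -2]], and by the Sylvester determinant identity det(I_4 - U V^T) = det(I_2 - V^T U) = det([[18, 19], [1, 3]]) = (18)(3) - (19)(1) = 35. (Direct check: I - K =
[[4, 9, 1, -3],
 [0, 19, 0, -3],
 [3, 9, 2, -3],
 [9, -9, 3, -2]]
has determinant 35.) The finite-dimensional Fredholm alternative says: either (I - K) is invertible, or ker(I - K) ≠ {0} and then range(I - K) = ker((I - K)^*)^⊥, with dim ker(I - K) = dim ker((I - K)^*). Since det(I - K) ≠ 0, 1 is not an eigenvalue of K and ker(I - K) = {0}, so we are in the first case: for every y there is a unique x = (I - K)^(-1) y. (Explicitly, by the Woodbury identity, (I - U V^T)^(-1) = I + U (I_2 - G)^(-1) V^T.)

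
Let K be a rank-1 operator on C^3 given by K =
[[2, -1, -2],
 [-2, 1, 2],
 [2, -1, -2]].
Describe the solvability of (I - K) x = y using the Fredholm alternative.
(I - K) is singular (det(I - K) = 0, i.e. 1 ∈ sigma(K)). (I - K) x = y is solvable iff y ⊥ ker((I - K)^*) = span{(2, -1, -2)}, i.e. iff 2y_1 - y_2 - 2y_3 = 0. When solvable, the solutions are x = y + c·(1, -1, 1), c arbitrary (ker(I - K) = span{(1, -1, 1)}, dimension 1).

K has rank 1, so it is an outer product K = u v^T: every row of K is a multiple of one row vector. Reading off the entries, u = (1, -1, 1) and v = (2, -1, -2) (row i of K equals u_i·v^T). A rank-one matrix u v^T satisfies K u = u (v·u) and kills the (2)-dimensional subspace v^⊥, so its characteristic polynomial is lambda^2 (lambda - v·u) with v·u = tr K = 1. Hence the eigenvalues of I - K are 1 (multiplicity 2) and 1 - (1) = 0, so det(I - K) = 0. (Direct check: I - K =
[[-1, 1, 2],
 [2, 0, -2],
 [-2, 1, 3]]
has determinant 0.) So 1 is an eigenvalue of K and (I - K) is not invertible. The finite-dimensional Fredholm alternative says: either (I - K) is invertible, or ker(I - K) ≠ {0} and then range(I - K) = ker((I - K)^*)^⊥, with dim ker(I - K) = dim ker((I - K)^*). We are in the second case, so we need both kernels. Kernel of I - K: (I - K) u = u - u (v·u) = u - u = 0, so ker(I - K) = span{u} = span{(1, -1, 1)} (it is exactly 1-dimensional because rank(I - K) = 2). Kernel of the adjoint: K is real, so (I - K)^* = I - K^T = I - v u^T, and (I - v u^T) v = v - v (u·v) = 0; hence ker((I - K)^*) = span{v} = span{(2, -1, -2)}. Therefore (I - K) x = y is solvable iff <y, v> = 0, i.e. iff 2y_1 - y_2 - 2y_3 = 0. When this holds, K y = u (v·y) = 0, so (I - K) y = y and x = y is a particular solution; the full solution set is the line x = y + c·u = y + c·(1, -1, 1), c ∈ C.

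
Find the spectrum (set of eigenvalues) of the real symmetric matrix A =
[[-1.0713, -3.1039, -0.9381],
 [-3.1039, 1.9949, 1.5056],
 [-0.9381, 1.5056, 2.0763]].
sigma(A) ≈ {-3, 1, 5}

A is real symmetric, so its spectrum consists of real eigenvalues. Expanding the characteristic polynomial of the displayed matrix gives
  det(λ I - A) = p(λ) = λ^3 + (-3)λ^2 + (-13)λ + (15).
Solving p(λ) = 0 yields eigenvalues ≈ -3, 1, 5. (A is shown rounded to 4 decimals, so these recover the underlying integer eigenvalues to within that precision.)
Verification: the trace of A = 3 equals the sum of eigenvalues 3, and det(A) ≈ -15.0000 matches the eigenvalue product -15.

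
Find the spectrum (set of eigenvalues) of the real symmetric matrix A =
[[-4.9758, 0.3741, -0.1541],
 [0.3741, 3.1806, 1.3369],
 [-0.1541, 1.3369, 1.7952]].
sigma(A) ≈ {-5, 1, 4}

A is real symmetric, so its spectrum consists of real eigenvalues. Expanding the characteristic polynomial of the displayed matrix gives
  det(λ I - A) = p(λ) = λ^3 + (0)λ^2 + (-21)λ + (19.9985).
Solving p(λ) = 0 yields eigenvalues ≈ -5, 1, 4. (A is shown rounded to 4 decimals, so these recover the underlying integer eigenvalues to within that precision.)
Verification: the trace of A = 0 equals the sum of eigenvalues 0, and det(A) ≈ -19.9985 matches the eigenvalue product -20.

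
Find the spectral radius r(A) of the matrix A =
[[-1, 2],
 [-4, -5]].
r(A) = sqrt(13) ≈ 3.6056

The eigenvalues of A are the roots of its characteristic polynomial. With M = A (coefficients from the trace and determinant):
  p(λ) = det(λ I - M) = λ^2 + 6λ + 13.
For λ^2 + 6λ + 13 the discriminant is -16. It is negative, so the roots are the complex-conjugate pair λ = -3 ± (sqrt(16)/2) i ≈ -3 ± 2i. For a conjugate pair the product of the roots equals the constant term, so |λ|^2 = 13 and |λ| = sqrt(13) ≈ 3.6056.
Thus the eigenvalues (to 4 decimals) are -3 ± 2i (modulus 3.6056). The spectral radius is the largest modulus: r(A) = sqrt(13) ≈ 3.6056. (Cross-check: r(A) ≤ ||A||_2 ≈ 6.4787; equality holds whenever A is normal, though it can also hold for some non-normal A.)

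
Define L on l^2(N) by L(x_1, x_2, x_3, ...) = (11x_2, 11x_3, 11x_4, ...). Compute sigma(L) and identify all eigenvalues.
sigma(L) = closed disk {z in C : |z| ≤ 11}; sigma_p(L) = open disk {z in C : |z| < 11}

Note L = 11·V where V is the unit left shift (V x)_k = x_{k+1}; so sigma(L) = 11·sigma(V) and ||L|| = 11||V||. ||L x||^2 = 121sum_{k≥2} |x_k|^2 ≤ 121||x||^2, with equality on {x : x_1 = 0}, so ||L|| = 11. For any lambda with |lambda| < 11, set r = lambda/11 (|r| < 1); the vector x = (1, r, r^2, ...) is in l^2 and satisfies L x = 11(r, r^2, ...) = lambda x, so lambda is an eigenvalue. On the boundary |lambda| = 11 the geometric series diverges, so no l^2 eigenvector exists, but these lambda lie in the approximate point spectrum. Hence sigma(L) is the closed disk of radius 11 and sigma_p(L) is the open disk.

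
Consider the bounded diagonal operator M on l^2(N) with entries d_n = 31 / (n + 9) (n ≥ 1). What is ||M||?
||M|| = 31/10 (attained at n = 1)

For M diagonal, ||M|| = sup_n |d_n| = sup_n 31/(n + 9). This is positive and strictly decreasing in n, so the supremum is attained at n = 1: d_1 = 31/(1 + 9) = 31/10. Hence ||M|| = 31/10.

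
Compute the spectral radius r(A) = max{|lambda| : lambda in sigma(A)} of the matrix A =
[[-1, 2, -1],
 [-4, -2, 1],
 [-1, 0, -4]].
r(A) ≈ 4.2766

The eigenvalues of A are the roots of its characteristic polynomial. With M = A (coefficients from the trace, the sum of principal 2x2 minors, and det A):
  p(λ) = det(λ I - M) = λ^3 + 7λ^2 + 21λ + 40.
No integer candidate from the rational root theorem (±divisors of 40) is a root, so the roots are irrational. The cubic discriminant is Δ = -7675 < 0, so there is one real root and a complex-conjugate pair. p(-5) = -15 and p(-4) = 4 have opposite signs, so a root lies in (-5, -4); Newton's method refines it to λ ≈ -4.2766. Dividing out (λ - (-4.2766)) leaves approximately λ^2 + 2.7234λ + 9.3532. For λ^2 + 2.7234λ + 9.3532 the discriminant is -29.9959. It is negative, so the remaining roots are the complex-conjugate pair λ ≈ -1.3617 ± 2.7384i. Their product equals the constant term, so |λ|^2 ≈ 9.3532 and |λ| ≈ 3.0583.
Thus the eigenvalues (to 4 decimals) are -4.2766 (modulus 4.2766); -1.3617 ± 2.7384i (modulus 3.0583). The spectral radius is the largest modulus: r(A) ≈ 4.2766. (Cross-check: r(A) ≤ ||A||_2 ≈ 4.5946; equality holds whenever A is normal, though it can also hold for some non-normal A.)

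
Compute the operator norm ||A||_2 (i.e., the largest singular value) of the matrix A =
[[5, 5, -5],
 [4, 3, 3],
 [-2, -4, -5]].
||A||_2 ≈ 9.6224 (= sqrt(largest eigenvalue of A^T A))

||A||_2 = sigma_max(A) = sqrt(lambda_max(A^T A)). Form the symmetric matrix M = A^T A =
[[45, 45, -3],
 [45, 50, 4],
 [-3, 4, 59]].
Its characteristic polynomial (trace, sum of principal 2x2 minors, determinant of M give the coefficients) is
  p(λ) = det(λ I - M) = λ^3 - 154λ^2 + 5805λ - 11025.
No integer candidate from the rational root theorem (±divisors of 11025) is a root, so the roots are irrational. The cubic discriminant is Δ = 29775857625 > 0, so there are three distinct real roots. p(2) = -23 and p(3) = 5031 have opposite signs, so a root lies in (2, 3); Newton's method refines it to λ ≈ 2.0044. p(59) = 775 and p(60) = -1125 have opposite signs, so a root lies in (59, 60); Newton's method refines it to λ ≈ 59.4048. p(92) = -1733 and p(93) = 1251 have opposite signs, so a root lies in (92, 93); Newton's method refines it to λ ≈ 92.5908. Check (Vieta): the three roots sum to 154, matching tr M = 154.
So the eigenvalues of A^T A are ≈ 2.0044, 59.4048, 92.5908 (all ≥ 0, as they must be for A^T A). The largest is λ_max ≈ 92.5908, hence ||A||_2 = sqrt(λ_max) ≈ 9.6224.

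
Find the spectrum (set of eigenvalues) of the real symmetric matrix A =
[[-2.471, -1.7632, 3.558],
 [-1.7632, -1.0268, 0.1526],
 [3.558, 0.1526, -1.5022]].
sigma(A) ≈ {-6, -1, 2}

A is real symmetric, so its spectrum consists of real eigenvalues. Expanding the characteristic polynomial of the displayed matrix gives
  det(λ I - A) = p(λ) = λ^3 + (5)λ^2 + (-8)λ + (-12).
Solving p(λ) = 0 yields eigenvalues ≈ -6, -1, 2. (A is shown rounded to 4 decimals, so these recover the underlying integer eigenvalues to within that precision.)
Verification: the trace of A = -5 equals the sum of eigenvalues -5, and det(A) ≈ 12.0002 matches the eigenvalue product 12.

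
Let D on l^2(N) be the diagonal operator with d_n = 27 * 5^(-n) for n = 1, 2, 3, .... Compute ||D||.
||D|| = 27/5 (attained at n = 1)

For D diagonal, ||D|| = sup_n |d_n|. The sequence d_n = 27 * 5^(-n) is positive and strictly decreasing (ratio 5^(-1) < 1), so the supremum is d_1 = 27/5. Hence ||D|| = 27/5.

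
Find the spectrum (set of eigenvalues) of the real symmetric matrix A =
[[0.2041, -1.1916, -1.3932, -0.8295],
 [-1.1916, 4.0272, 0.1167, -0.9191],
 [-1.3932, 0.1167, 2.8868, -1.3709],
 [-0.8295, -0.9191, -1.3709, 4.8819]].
sigma(A) ≈ {-1, 3, 4, 6}

A is real symmetric, so its spectrum consists of real eigenvalues. Expanding the characteristic polynomial of the displayed matrix gives
  det(λ I - A) = p(λ) = λ^4 + (-12)λ^3 + (41)λ^2 + (-18)λ + (-72).
Solving p(λ) = 0 yields eigenvalues ≈ -1, 3, 4, 6. (A is shown rounded to 4 decimals, so these recover the underlying integer eigenvalues to within that precision.)
Verification: the trace of A = 12 equals the sum of eigenvalues 12, and det(A) ≈ -71.9992 matches the eigenvalue product -72.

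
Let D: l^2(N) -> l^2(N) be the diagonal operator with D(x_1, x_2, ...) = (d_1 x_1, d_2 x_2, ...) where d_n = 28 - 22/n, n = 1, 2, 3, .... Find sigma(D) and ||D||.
sigma(D) = {28 - 22/n : n ≥ 1} ∪ {28}; ||D|| = 28

A bounded diagonal operator on l^2 with diagonal entries d_n has spectrum equal to the closure of {d_n : n ≥ 1}: every d_n is an eigenvalue (with eigenvector e_n), so {d_n} ⊂ sigma(D); the spectrum is closed, so its closure is too; and for lambda not in the closure, (D - lambda I) has bounded inverse (the diagonal entries 1/(d_n - lambda) are bounded). For our sequence d_n = 28 - 22/n, n = 1, 2, 3, ...:
  - {d_n} = {28 - 22/n : n ≥ 1}; the only limit point is 28
  - closure = {28 - 22/n : n ≥ 1} ∪ {28}
For the norm: a diagonal operator has ||D|| = sup_n |d_n|. Here d_n = 28 - 22/n increases monotonically from d_1 = 6 toward 28, with all terms in [6, 28); so sup_n |d_n| = 28 (the supremum is the limit, not attained). So ||D|| = 28.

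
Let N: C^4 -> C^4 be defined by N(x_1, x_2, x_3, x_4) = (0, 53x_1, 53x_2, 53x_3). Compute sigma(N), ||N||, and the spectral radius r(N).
sigma(N) = {0}; ||N|| = 53; r(N) = 0. (N is nilpotent with N^4 = 0.)

On C^4, N is a strictly lower-triangular matrix with 53 on the subdiagonal and zeros elsewhere, so its characteristic polynomial is lambda^4 and every eigenvalue is 0: sigma(N) = {0}. For the operator norm, N e_i = 53e_{i+1} for i = 1, ..., 3 and N e_4 = 0, so the singular values of N are 53 (with multiplicity 3) and 0; hence ||N|| = 53. The spectral radius r(N) = max|lambda| = 0. Note ||N|| > r(N) — characteristic of non-normal nilpotent operators. Indeed N^4 = 0.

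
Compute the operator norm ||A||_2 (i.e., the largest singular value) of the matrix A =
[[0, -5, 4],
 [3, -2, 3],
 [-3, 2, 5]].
||A||_2 ≈ 7.7232 (= sqrt(largest eigenvalue of A^T A))

||A||_2 = sigma_max(A) = sqrt(lambda_max(A^T A)). Form the symmetric matrix M = A^T A =
[[18, -12, -6],
 [-12, 33, -16],
 [-6, -16, 50]].
Its characteristic polynomial (trace, sum of principal 2x2 minors, determinant of M give the coefficients) is
  p(λ) = det(λ I - M) = λ^3 - 101λ^2 + 2708λ - 14400.
No integer candidate from the rational root theorem (±divisors of 14400) is a root, so the roots are irrational. The cubic discriminant is Δ = 1321926416 > 0, so there are three distinct real roots. p(7) = -50 and p(8) = 1312 have opposite signs, so a root lies in (7, 8); Newton's method refines it to λ ≈ 7.0348. p(34) = 220 and p(35) = -470 have opposite signs, so a root lies in (34, 35); Newton's method refines it to λ ≈ 34.3181. p(59) = -830 and p(60) = 480 have opposite signs, so a root lies in (59, 60); Newton's method refines it to λ ≈ 59.6471. Check (Vieta): the three roots sum to 101, matching tr M = 101.
So the eigenvalues of A^T A are ≈ 7.0348, 34.3181, 59.6471 (all ≥ 0, as they must be for A^T A). The largest is λ_max ≈ 59.6471, hence ||A||_2 = sqrt(λ_max) ≈ 7.7232.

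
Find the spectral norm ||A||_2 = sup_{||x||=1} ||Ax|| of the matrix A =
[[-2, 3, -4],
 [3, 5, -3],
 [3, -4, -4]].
||A||_2 ≈ 7.6252 (= sqrt(largest eigenvalue of A^T A))

||A||_2 = sigma_max(A) = sqrt(lambda_max(A^T A)). Form the symmetric matrix M = A^T A =
[[22, -3, -13],
 [-3, 50, -11],
 [-13, -11, 41]].
Its characteristic polynomial (trace, sum of principal 2x2 minors, determinant of M give the coefficients) is
  p(λ) = det(λ I - M) = λ^3 - 113λ^2 + 3753λ - 32761.
No integer candidate from the rational root theorem (±divisors of 32761) is a root, so the roots are irrational. The cubic discriminant is Δ = 430121200 > 0, so there are three distinct real roots. p(13) = -872 and p(14) = 377 have opposite signs, so a root lies in (13, 14); Newton's method refines it to λ ≈ 13.6857. p(41) = 80 and p(42) = -379 have opposite signs, so a root lies in (41, 42); Newton's method refines it to λ ≈ 41.1708. p(58) = -107 and p(59) = 692 have opposite signs, so a root lies in (58, 59); Newton's method refines it to λ ≈ 58.1435. Check (Vieta): the three roots sum to 113, matching tr M = 113.
So the eigenvalues of A^T A are ≈ 13.6857, 41.1708, 58.1435 (all ≥ 0, as they must be for A^T A). The largest is λ_max ≈ 58.1435, hence ||A||_2 = sqrt(λ_max) ≈ 7.6252.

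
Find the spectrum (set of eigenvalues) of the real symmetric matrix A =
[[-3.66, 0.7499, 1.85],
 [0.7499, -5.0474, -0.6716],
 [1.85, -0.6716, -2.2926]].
sigma(A) ≈ {-6, -4, -1}

A is real symmetric, so its spectrum consists of real eigenvalues. Expanding the characteristic polynomial of the displayed matrix gives
  det(λ I - A) = p(λ) = λ^3 + (11)λ^2 + (34)λ + (24).
Solving p(λ) = 0 yields eigenvalues ≈ -6, -4, -1. (A is shown rounded to 4 decimals, so these recover the underlying integer eigenvalues to within that precision.)
Verification: the trace of A = -11 equals the sum of eigenvalues -11, and det(A) ≈ -24.0010 matches the eigenvalue product -24.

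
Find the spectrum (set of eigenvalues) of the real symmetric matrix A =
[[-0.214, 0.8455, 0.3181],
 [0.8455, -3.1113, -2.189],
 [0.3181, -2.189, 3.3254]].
sigma(A) ≈ {-4, 0, 4}

A is real symmetric, so its spectrum consists of real eigenvalues. Expanding the characteristic polynomial of the displayed matrix gives
  det(λ I - A) = p(λ) = λ^3 + (0)λ^2 + (-16)λ + (0).
Solving p(λ) = 0 yields eigenvalues ≈ -4, 0, 4. (A is shown rounded to 4 decimals, so these recover the underlying integer eigenvalues to within that precision.)
Verification: the trace of A = 0 equals the sum of eigenvalues 0, and det(A) ≈ -0.0003 matches the eigenvalue product 0.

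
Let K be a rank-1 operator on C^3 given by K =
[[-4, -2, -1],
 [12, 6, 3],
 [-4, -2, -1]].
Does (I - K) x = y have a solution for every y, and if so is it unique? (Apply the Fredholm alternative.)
(I - K) is singular (det(I - K) = 0, i.e. 1 ∈ sigma(K)). (I - K) x = y is solvable iff y ⊥ ker((I - K)^*) = span{(-4, -2, -1)}, i.e. iff -4y_1 - 2y_2 - y_3 = 0. When solvable, the solutions are x = y + c·(1, -3, 1), c arbitrary (ker(I - K) = span{(1, -3, 1)}, dimension 1).

K has rank 1, so it is an outer product K = u v^T: every row of K is a multiple of one row vector. Reading off the entries, u = (1, -3, 1) and v = (-4, -2, -1) (row i of K equals u_i·v^T). A rank-one matrix u v^T satisfies K u = u (v·u) and kills the (2)-dimensional subspace v^⊥, so its characteristic polynomial is lambda^2 (lambda - v·u) with v·u = tr K = 1. Hence the eigenvalues of I - K are 1 (multiplicity 2) and 1 - (1) = 0, so det(I - K) = 0. (Direct check: I - K =
[[5, 2, 1],
 [-12, -5, -3],
 [4, 2, 2]]
has determinant 0.) So 1 is an eigenvalue of K and (I - K) is not invertible. The finite-dimensional Fredholm alternative says: either (I - K) is invertible, or ker(I - K) ≠ {0} and then range(I - K) = ker((I - K)^*)^⊥, with dim ker(I - K) = dim ker((I - K)^*). We are in the second case, so we need both kernels. Kernel of I - K: (I - K) u = u - u (v·u) = u - u = 0, so ker(I - K) = span{u} = span{(1, -3, 1)} (it is exactly 1-dimensional because rank(I - K) = 2). Kernel of the adjoint: K is real, so (I - K)^* = I - K^T = I - v u^T, and (I - v u^T) v = v - v (u·v) = 0; hence ker((I - K)^*) = span{v} = span{(-4, -2, -1)}. Therefore (I - K) x = y is solvable iff <y, v> = 0, i.e. iff -4y_1 - 2y_2 - y_3 = 0. When this holds, K y = u (v·y) = 0, so (I - K) y = y and x = y is a particular solution; the full solution set is the line x = y + c·u = y + c·(1, -3, 1), c ∈ C.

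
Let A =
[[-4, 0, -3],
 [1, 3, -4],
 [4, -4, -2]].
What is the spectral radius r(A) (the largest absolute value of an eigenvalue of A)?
r(A) ≈ 5.1817

The eigenvalues of A are the roots of its characteristic polynomial. With M = A (coefficients from the trace, the sum of principal 2x2 minors, and det A):
  p(λ) = det(λ I - M) = λ^3 + 3λ^2 - 14λ - 136.
No integer candidate from the rational root theorem (±divisors of 136) is a root, so the roots are irrational. The cubic discriminant is Δ = -369148 < 0, so there is one real root and a complex-conjugate pair. p(5) = -6 and p(6) = 104 have opposite signs, so a root lies in (5, 6); Newton's method refines it to λ ≈ 5.0651. Dividing out (λ - (5.0651)) leaves approximately λ^2 + 8.0651λ + 26.8504. For λ^2 + 8.0651λ + 26.8504 the discriminant is -42.3561. It is negative, so the remaining roots are the complex-conjugate pair λ ≈ -4.0325 ± 3.2541i. Their product equals the constant term, so |λ|^2 ≈ 26.8504 and |λ| ≈ 5.1817.
Thus the eigenvalues (to 4 decimals) are 5.0651 (modulus 5.0651); -4.0325 ± 3.2541i (modulus 5.1817). The spectral radius is the largest modulus: r(A) ≈ 5.1817. (Cross-check: r(A) ≤ ||A||_2 ≈ 6.5586; equality holds whenever A is normal, though it can also hold for some non-normal A.)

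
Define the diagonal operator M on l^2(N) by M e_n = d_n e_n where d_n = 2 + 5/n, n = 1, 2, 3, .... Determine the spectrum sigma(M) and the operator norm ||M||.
sigma(M) = {2 + 5/n : n ≥ 1} ∪ {2}; ||M|| = 7

A bounded diagonal operator on l^2 with diagonal entries d_n has spectrum equal to the closure of {d_n : n ≥ 1}: every d_n is an eigenvalue (with eigenvector e_n), so {d_n} ⊂ sigma(M); the spectrum is closed, so its closure is too; and for lambda not in the closure, (M - lambda I) has bounded inverse (the diagonal entries 1/(d_n - lambda) are bounded). For our sequence d_n = 2 + 5/n, n = 1, 2, 3, ...:
  - {d_n} = {2 + 5/n : n ≥ 1}; the only limit point is 2
  - closure = {2 + 5/n : n ≥ 1} ∪ {2}
For the norm: a diagonal operator has ||M|| = sup_n |d_n|. Here d_n = 2 + 5/n is positive and decreasing, so sup_n |d_n| = d_1 = 2 + 5 = 7. So ||M|| = 7.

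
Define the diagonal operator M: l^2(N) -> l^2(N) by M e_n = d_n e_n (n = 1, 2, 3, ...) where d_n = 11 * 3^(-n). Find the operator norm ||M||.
||M|| = 11/3 (attained at n = 1)

For M diagonal, ||M|| = sup_n |d_n|. The sequence d_n = 11 * 3^(-n) is positive and strictly decreasing (ratio 3^(-1) < 1), so the supremum is d_1 = 11/3. Hence ||M|| = 11/3.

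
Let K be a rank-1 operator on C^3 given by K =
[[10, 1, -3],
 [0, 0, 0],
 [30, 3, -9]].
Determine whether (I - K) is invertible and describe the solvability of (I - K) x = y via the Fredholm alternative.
(I - K) is singular (det(I - K) = 0, i.e. 1 ∈ sigma(K)). (I - K) x = y is solvable iff y ⊥ ker((I - K)^*) = span{(10, 1, -3)}, i.e. iff 10y_1 + y_2 - 3y_3 = 0. When solvable, the solutions are x = y + c·(1, 0, 3), c arbitrary (ker(I - K) = span{(1, 0, 3)}, dimension 1).

K has rank 1, so it is an outer product K = u v^T: every row of K is a multiple of one row vector. Reading off the entries, u = (1, 0, 3) and v = (10, 1, -3) (row i of K equals u_i·v^T). A rank-one matrix u v^T satisfies K u = u (v·u) and kills the (2)-dimensional subspace v^⊥, so its characteristic polynomial is lambda^2 (lambda - v·u) with v·u = tr K = 1. Hence the eigenvalues of I - K are 1 (multiplicity 2) and 1 - (1) = 0, so det(I - K) = 0. (Direct check: I - K =
[[-9, -1, 3],
 [0, 1, 0],
 [-30, -3, 10]]
has determinant 0.) So 1 is an eigenvalue of K and (I - K) is not invertible. The finite-dimensional Fredholm alternative says: either (I - K) is invertible, or ker(I - K) ≠ {0} and then range(I - K) = ker((I - K)^*)^⊥, with dim ker(I - K) = dim ker((I - K)^*). We are in the second case, so we need both kernels. Kernel of I - K: (I - K) u = u - u (v·u) = u - u = 0, so ker(I - K) = span{u} = span{(1, 0, 3)} (it is exactly 1-dimensional because rank(I - K) = 2). Kernel of the adjoint: K is real, so (I - K)^* = I - K^T = I - v u^T, and (I - v u^T) v = v - v (u·v) = 0; hence ker((I - K)^*) = span{v} = span{(10, 1, -3)}. Therefore (I - K) x = y is solvable iff <y, v> = 0, i.e. iff 10y_1 + y_2 - 3y_3 = 0. When this holds, K y = u (v·y) = 0, so (I - K) y = y and x = y is a particular solution; the full solution set is the line x = y + c·u = y + c·(1, 0, 3), c ∈ C.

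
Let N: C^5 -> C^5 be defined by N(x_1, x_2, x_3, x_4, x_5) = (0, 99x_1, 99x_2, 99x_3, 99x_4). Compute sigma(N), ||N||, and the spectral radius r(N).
sigma(N) = {0}; ||N|| = 99; r(N) = 0. (N is nilpotent with N^5 = 0.)

On C^5, N is a strictly lower-triangular matrix with 99 on the subdiagonal and zeros elsewhere, so its characteristic polynomial is lambda^5 and every eigenvalue is 0: sigma(N) = {0}. For the operator norm, N e_i = 99e_{i+1} for i = 1, ..., 4 and N e_5 = 0, so the singular values of N are 99 (with multiplicity 4) and 0; hence ||N|| = 99. The spectral radius r(N) = max|lambda| = 0. Note ||N|| > r(N) — characteristic of non-normal nilpotent operators. Indeed N^5 = 0.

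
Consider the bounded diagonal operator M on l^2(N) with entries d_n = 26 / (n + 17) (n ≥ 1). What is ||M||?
||M|| = 13/9 (attained at n = 1)

For M diagonal, ||M|| = sup_n |d_n| = sup_n 26/(n + 17). This is positive and strictly decreasing in n, so the supremum is attained at n = 1: d_1 = 26/(1 + 17) = 13/9. Hence ||M|| = 13/9.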